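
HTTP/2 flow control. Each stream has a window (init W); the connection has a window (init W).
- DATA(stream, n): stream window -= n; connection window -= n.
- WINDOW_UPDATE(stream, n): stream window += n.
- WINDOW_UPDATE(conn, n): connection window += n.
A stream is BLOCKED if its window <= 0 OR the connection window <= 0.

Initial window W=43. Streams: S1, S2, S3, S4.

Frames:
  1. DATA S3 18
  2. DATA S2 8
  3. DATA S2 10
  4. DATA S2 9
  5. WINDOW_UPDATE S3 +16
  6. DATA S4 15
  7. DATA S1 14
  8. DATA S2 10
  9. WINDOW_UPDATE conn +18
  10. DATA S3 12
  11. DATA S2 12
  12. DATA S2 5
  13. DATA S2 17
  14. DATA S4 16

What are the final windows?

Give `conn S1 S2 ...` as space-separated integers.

Answer: -85 29 -28 29 12

Derivation:
Op 1: conn=25 S1=43 S2=43 S3=25 S4=43 blocked=[]
Op 2: conn=17 S1=43 S2=35 S3=25 S4=43 blocked=[]
Op 3: conn=7 S1=43 S2=25 S3=25 S4=43 blocked=[]
Op 4: conn=-2 S1=43 S2=16 S3=25 S4=43 blocked=[1, 2, 3, 4]
Op 5: conn=-2 S1=43 S2=16 S3=41 S4=43 blocked=[1, 2, 3, 4]
Op 6: conn=-17 S1=43 S2=16 S3=41 S4=28 blocked=[1, 2, 3, 4]
Op 7: conn=-31 S1=29 S2=16 S3=41 S4=28 blocked=[1, 2, 3, 4]
Op 8: conn=-41 S1=29 S2=6 S3=41 S4=28 blocked=[1, 2, 3, 4]
Op 9: conn=-23 S1=29 S2=6 S3=41 S4=28 blocked=[1, 2, 3, 4]
Op 10: conn=-35 S1=29 S2=6 S3=29 S4=28 blocked=[1, 2, 3, 4]
Op 11: conn=-47 S1=29 S2=-6 S3=29 S4=28 blocked=[1, 2, 3, 4]
Op 12: conn=-52 S1=29 S2=-11 S3=29 S4=28 blocked=[1, 2, 3, 4]
Op 13: conn=-69 S1=29 S2=-28 S3=29 S4=28 blocked=[1, 2, 3, 4]
Op 14: conn=-85 S1=29 S2=-28 S3=29 S4=12 blocked=[1, 2, 3, 4]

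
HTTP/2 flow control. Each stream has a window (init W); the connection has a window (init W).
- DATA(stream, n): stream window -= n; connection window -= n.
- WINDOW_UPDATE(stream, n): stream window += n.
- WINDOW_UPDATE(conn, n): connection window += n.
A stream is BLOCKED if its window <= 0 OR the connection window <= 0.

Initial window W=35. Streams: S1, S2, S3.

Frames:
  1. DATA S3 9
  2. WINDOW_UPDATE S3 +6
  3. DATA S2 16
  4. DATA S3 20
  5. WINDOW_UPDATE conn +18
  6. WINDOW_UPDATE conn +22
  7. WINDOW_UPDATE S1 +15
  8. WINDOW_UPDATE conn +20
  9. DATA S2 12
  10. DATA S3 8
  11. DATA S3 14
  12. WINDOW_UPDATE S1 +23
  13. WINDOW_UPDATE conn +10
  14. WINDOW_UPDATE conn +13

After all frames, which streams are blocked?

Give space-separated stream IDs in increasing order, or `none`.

Answer: S3

Derivation:
Op 1: conn=26 S1=35 S2=35 S3=26 blocked=[]
Op 2: conn=26 S1=35 S2=35 S3=32 blocked=[]
Op 3: conn=10 S1=35 S2=19 S3=32 blocked=[]
Op 4: conn=-10 S1=35 S2=19 S3=12 blocked=[1, 2, 3]
Op 5: conn=8 S1=35 S2=19 S3=12 blocked=[]
Op 6: conn=30 S1=35 S2=19 S3=12 blocked=[]
Op 7: conn=30 S1=50 S2=19 S3=12 blocked=[]
Op 8: conn=50 S1=50 S2=19 S3=12 blocked=[]
Op 9: conn=38 S1=50 S2=7 S3=12 blocked=[]
Op 10: conn=30 S1=50 S2=7 S3=4 blocked=[]
Op 11: conn=16 S1=50 S2=7 S3=-10 blocked=[3]
Op 12: conn=16 S1=73 S2=7 S3=-10 blocked=[3]
Op 13: conn=26 S1=73 S2=7 S3=-10 blocked=[3]
Op 14: conn=39 S1=73 S2=7 S3=-10 blocked=[3]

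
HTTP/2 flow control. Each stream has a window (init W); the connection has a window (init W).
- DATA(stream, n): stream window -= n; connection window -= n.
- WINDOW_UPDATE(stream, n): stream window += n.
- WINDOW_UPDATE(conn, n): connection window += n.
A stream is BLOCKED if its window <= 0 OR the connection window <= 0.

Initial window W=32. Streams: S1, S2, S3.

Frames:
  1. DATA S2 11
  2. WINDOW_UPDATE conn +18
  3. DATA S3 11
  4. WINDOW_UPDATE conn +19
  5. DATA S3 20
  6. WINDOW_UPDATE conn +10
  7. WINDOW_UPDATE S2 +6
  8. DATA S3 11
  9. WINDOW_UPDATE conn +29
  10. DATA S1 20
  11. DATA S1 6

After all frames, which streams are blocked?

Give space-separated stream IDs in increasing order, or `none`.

Op 1: conn=21 S1=32 S2=21 S3=32 blocked=[]
Op 2: conn=39 S1=32 S2=21 S3=32 blocked=[]
Op 3: conn=28 S1=32 S2=21 S3=21 blocked=[]
Op 4: conn=47 S1=32 S2=21 S3=21 blocked=[]
Op 5: conn=27 S1=32 S2=21 S3=1 blocked=[]
Op 6: conn=37 S1=32 S2=21 S3=1 blocked=[]
Op 7: conn=37 S1=32 S2=27 S3=1 blocked=[]
Op 8: conn=26 S1=32 S2=27 S3=-10 blocked=[3]
Op 9: conn=55 S1=32 S2=27 S3=-10 blocked=[3]
Op 10: conn=35 S1=12 S2=27 S3=-10 blocked=[3]
Op 11: conn=29 S1=6 S2=27 S3=-10 blocked=[3]

Answer: S3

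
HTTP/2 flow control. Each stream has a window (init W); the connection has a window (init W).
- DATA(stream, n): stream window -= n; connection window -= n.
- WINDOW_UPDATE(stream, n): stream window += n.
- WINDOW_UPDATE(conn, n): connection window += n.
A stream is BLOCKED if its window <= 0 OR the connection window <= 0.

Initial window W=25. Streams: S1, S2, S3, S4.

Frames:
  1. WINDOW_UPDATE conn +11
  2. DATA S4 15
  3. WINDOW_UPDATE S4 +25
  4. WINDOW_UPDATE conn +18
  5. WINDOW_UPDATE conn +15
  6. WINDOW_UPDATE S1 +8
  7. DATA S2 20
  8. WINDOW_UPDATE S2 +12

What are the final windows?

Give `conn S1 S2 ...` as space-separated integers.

Answer: 34 33 17 25 35

Derivation:
Op 1: conn=36 S1=25 S2=25 S3=25 S4=25 blocked=[]
Op 2: conn=21 S1=25 S2=25 S3=25 S4=10 blocked=[]
Op 3: conn=21 S1=25 S2=25 S3=25 S4=35 blocked=[]
Op 4: conn=39 S1=25 S2=25 S3=25 S4=35 blocked=[]
Op 5: conn=54 S1=25 S2=25 S3=25 S4=35 blocked=[]
Op 6: conn=54 S1=33 S2=25 S3=25 S4=35 blocked=[]
Op 7: conn=34 S1=33 S2=5 S3=25 S4=35 blocked=[]
Op 8: conn=34 S1=33 S2=17 S3=25 S4=35 blocked=[]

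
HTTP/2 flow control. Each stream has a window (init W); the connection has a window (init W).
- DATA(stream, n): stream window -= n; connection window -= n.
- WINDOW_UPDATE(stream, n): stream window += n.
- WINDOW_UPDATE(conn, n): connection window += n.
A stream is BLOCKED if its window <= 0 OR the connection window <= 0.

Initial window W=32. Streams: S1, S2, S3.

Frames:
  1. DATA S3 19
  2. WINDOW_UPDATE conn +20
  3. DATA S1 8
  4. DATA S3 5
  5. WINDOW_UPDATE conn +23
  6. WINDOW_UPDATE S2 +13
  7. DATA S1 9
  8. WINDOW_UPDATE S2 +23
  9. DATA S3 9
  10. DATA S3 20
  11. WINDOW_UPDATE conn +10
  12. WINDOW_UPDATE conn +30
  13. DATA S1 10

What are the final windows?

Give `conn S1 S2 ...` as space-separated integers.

Op 1: conn=13 S1=32 S2=32 S3=13 blocked=[]
Op 2: conn=33 S1=32 S2=32 S3=13 blocked=[]
Op 3: conn=25 S1=24 S2=32 S3=13 blocked=[]
Op 4: conn=20 S1=24 S2=32 S3=8 blocked=[]
Op 5: conn=43 S1=24 S2=32 S3=8 blocked=[]
Op 6: conn=43 S1=24 S2=45 S3=8 blocked=[]
Op 7: conn=34 S1=15 S2=45 S3=8 blocked=[]
Op 8: conn=34 S1=15 S2=68 S3=8 blocked=[]
Op 9: conn=25 S1=15 S2=68 S3=-1 blocked=[3]
Op 10: conn=5 S1=15 S2=68 S3=-21 blocked=[3]
Op 11: conn=15 S1=15 S2=68 S3=-21 blocked=[3]
Op 12: conn=45 S1=15 S2=68 S3=-21 blocked=[3]
Op 13: conn=35 S1=5 S2=68 S3=-21 blocked=[3]

Answer: 35 5 68 -21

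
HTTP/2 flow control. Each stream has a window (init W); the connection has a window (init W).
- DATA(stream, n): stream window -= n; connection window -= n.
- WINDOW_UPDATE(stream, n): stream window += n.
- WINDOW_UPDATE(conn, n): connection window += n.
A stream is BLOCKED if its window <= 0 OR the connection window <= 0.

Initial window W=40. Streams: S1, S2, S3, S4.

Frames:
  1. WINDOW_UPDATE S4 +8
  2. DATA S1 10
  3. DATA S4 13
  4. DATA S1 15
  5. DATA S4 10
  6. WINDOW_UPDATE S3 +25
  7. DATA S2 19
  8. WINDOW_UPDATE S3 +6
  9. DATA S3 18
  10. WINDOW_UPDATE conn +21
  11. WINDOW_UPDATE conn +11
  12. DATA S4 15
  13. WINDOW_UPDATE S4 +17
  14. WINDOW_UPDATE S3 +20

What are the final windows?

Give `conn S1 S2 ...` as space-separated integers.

Op 1: conn=40 S1=40 S2=40 S3=40 S4=48 blocked=[]
Op 2: conn=30 S1=30 S2=40 S3=40 S4=48 blocked=[]
Op 3: conn=17 S1=30 S2=40 S3=40 S4=35 blocked=[]
Op 4: conn=2 S1=15 S2=40 S3=40 S4=35 blocked=[]
Op 5: conn=-8 S1=15 S2=40 S3=40 S4=25 blocked=[1, 2, 3, 4]
Op 6: conn=-8 S1=15 S2=40 S3=65 S4=25 blocked=[1, 2, 3, 4]
Op 7: conn=-27 S1=15 S2=21 S3=65 S4=25 blocked=[1, 2, 3, 4]
Op 8: conn=-27 S1=15 S2=21 S3=71 S4=25 blocked=[1, 2, 3, 4]
Op 9: conn=-45 S1=15 S2=21 S3=53 S4=25 blocked=[1, 2, 3, 4]
Op 10: conn=-24 S1=15 S2=21 S3=53 S4=25 blocked=[1, 2, 3, 4]
Op 11: conn=-13 S1=15 S2=21 S3=53 S4=25 blocked=[1, 2, 3, 4]
Op 12: conn=-28 S1=15 S2=21 S3=53 S4=10 blocked=[1, 2, 3, 4]
Op 13: conn=-28 S1=15 S2=21 S3=53 S4=27 blocked=[1, 2, 3, 4]
Op 14: conn=-28 S1=15 S2=21 S3=73 S4=27 blocked=[1, 2, 3, 4]

Answer: -28 15 21 73 27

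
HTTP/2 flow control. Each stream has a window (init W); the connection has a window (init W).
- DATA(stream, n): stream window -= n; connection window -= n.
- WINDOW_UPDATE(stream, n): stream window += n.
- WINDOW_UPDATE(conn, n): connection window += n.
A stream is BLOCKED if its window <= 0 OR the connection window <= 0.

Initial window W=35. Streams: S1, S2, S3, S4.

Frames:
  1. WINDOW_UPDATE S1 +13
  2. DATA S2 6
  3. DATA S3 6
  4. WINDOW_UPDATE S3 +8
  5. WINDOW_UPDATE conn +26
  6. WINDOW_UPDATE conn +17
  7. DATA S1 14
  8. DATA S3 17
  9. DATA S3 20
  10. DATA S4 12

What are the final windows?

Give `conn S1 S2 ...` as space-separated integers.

Answer: 3 34 29 0 23

Derivation:
Op 1: conn=35 S1=48 S2=35 S3=35 S4=35 blocked=[]
Op 2: conn=29 S1=48 S2=29 S3=35 S4=35 blocked=[]
Op 3: conn=23 S1=48 S2=29 S3=29 S4=35 blocked=[]
Op 4: conn=23 S1=48 S2=29 S3=37 S4=35 blocked=[]
Op 5: conn=49 S1=48 S2=29 S3=37 S4=35 blocked=[]
Op 6: conn=66 S1=48 S2=29 S3=37 S4=35 blocked=[]
Op 7: conn=52 S1=34 S2=29 S3=37 S4=35 blocked=[]
Op 8: conn=35 S1=34 S2=29 S3=20 S4=35 blocked=[]
Op 9: conn=15 S1=34 S2=29 S3=0 S4=35 blocked=[3]
Op 10: conn=3 S1=34 S2=29 S3=0 S4=23 blocked=[3]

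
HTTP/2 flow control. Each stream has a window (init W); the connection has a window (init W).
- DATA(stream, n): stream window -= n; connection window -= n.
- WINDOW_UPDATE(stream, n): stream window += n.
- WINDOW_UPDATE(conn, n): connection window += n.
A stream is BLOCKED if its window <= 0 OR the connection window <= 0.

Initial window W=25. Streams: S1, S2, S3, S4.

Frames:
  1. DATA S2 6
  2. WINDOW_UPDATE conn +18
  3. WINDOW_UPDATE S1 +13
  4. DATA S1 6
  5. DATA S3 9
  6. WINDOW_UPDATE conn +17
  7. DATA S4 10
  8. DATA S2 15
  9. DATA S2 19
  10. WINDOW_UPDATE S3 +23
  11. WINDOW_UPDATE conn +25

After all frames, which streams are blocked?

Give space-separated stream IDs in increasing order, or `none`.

Answer: S2

Derivation:
Op 1: conn=19 S1=25 S2=19 S3=25 S4=25 blocked=[]
Op 2: conn=37 S1=25 S2=19 S3=25 S4=25 blocked=[]
Op 3: conn=37 S1=38 S2=19 S3=25 S4=25 blocked=[]
Op 4: conn=31 S1=32 S2=19 S3=25 S4=25 blocked=[]
Op 5: conn=22 S1=32 S2=19 S3=16 S4=25 blocked=[]
Op 6: conn=39 S1=32 S2=19 S3=16 S4=25 blocked=[]
Op 7: conn=29 S1=32 S2=19 S3=16 S4=15 blocked=[]
Op 8: conn=14 S1=32 S2=4 S3=16 S4=15 blocked=[]
Op 9: conn=-5 S1=32 S2=-15 S3=16 S4=15 blocked=[1, 2, 3, 4]
Op 10: conn=-5 S1=32 S2=-15 S3=39 S4=15 blocked=[1, 2, 3, 4]
Op 11: conn=20 S1=32 S2=-15 S3=39 S4=15 blocked=[2]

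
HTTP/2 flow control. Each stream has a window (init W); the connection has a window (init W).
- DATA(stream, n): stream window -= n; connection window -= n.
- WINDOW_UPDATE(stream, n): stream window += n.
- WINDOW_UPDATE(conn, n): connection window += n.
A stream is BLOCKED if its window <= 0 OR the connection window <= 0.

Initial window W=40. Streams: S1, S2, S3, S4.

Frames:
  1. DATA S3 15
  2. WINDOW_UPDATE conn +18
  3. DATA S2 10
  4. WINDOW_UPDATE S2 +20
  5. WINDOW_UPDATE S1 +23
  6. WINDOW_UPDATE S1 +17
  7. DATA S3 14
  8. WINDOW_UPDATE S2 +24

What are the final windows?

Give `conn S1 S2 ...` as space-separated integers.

Answer: 19 80 74 11 40

Derivation:
Op 1: conn=25 S1=40 S2=40 S3=25 S4=40 blocked=[]
Op 2: conn=43 S1=40 S2=40 S3=25 S4=40 blocked=[]
Op 3: conn=33 S1=40 S2=30 S3=25 S4=40 blocked=[]
Op 4: conn=33 S1=40 S2=50 S3=25 S4=40 blocked=[]
Op 5: conn=33 S1=63 S2=50 S3=25 S4=40 blocked=[]
Op 6: conn=33 S1=80 S2=50 S3=25 S4=40 blocked=[]
Op 7: conn=19 S1=80 S2=50 S3=11 S4=40 blocked=[]
Op 8: conn=19 S1=80 S2=74 S3=11 S4=40 blocked=[]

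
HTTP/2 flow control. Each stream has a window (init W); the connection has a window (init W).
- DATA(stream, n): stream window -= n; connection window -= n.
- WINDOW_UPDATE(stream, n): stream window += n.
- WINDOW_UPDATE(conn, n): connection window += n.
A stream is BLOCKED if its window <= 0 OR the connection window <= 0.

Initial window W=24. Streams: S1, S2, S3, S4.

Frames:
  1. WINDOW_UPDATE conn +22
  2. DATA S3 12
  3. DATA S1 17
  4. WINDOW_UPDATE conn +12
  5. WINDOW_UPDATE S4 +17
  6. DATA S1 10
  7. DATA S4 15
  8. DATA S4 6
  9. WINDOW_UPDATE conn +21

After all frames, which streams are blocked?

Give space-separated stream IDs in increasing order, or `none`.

Op 1: conn=46 S1=24 S2=24 S3=24 S4=24 blocked=[]
Op 2: conn=34 S1=24 S2=24 S3=12 S4=24 blocked=[]
Op 3: conn=17 S1=7 S2=24 S3=12 S4=24 blocked=[]
Op 4: conn=29 S1=7 S2=24 S3=12 S4=24 blocked=[]
Op 5: conn=29 S1=7 S2=24 S3=12 S4=41 blocked=[]
Op 6: conn=19 S1=-3 S2=24 S3=12 S4=41 blocked=[1]
Op 7: conn=4 S1=-3 S2=24 S3=12 S4=26 blocked=[1]
Op 8: conn=-2 S1=-3 S2=24 S3=12 S4=20 blocked=[1, 2, 3, 4]
Op 9: conn=19 S1=-3 S2=24 S3=12 S4=20 blocked=[1]

Answer: S1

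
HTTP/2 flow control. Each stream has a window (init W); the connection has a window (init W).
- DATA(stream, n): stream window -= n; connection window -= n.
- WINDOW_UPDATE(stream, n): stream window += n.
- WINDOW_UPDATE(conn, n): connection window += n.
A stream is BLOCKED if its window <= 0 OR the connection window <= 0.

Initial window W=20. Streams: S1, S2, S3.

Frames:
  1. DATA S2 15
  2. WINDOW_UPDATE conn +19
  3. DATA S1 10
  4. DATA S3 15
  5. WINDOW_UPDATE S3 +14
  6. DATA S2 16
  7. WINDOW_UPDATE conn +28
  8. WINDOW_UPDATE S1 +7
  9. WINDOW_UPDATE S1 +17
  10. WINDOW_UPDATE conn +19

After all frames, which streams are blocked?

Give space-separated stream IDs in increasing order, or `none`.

Op 1: conn=5 S1=20 S2=5 S3=20 blocked=[]
Op 2: conn=24 S1=20 S2=5 S3=20 blocked=[]
Op 3: conn=14 S1=10 S2=5 S3=20 blocked=[]
Op 4: conn=-1 S1=10 S2=5 S3=5 blocked=[1, 2, 3]
Op 5: conn=-1 S1=10 S2=5 S3=19 blocked=[1, 2, 3]
Op 6: conn=-17 S1=10 S2=-11 S3=19 blocked=[1, 2, 3]
Op 7: conn=11 S1=10 S2=-11 S3=19 blocked=[2]
Op 8: conn=11 S1=17 S2=-11 S3=19 blocked=[2]
Op 9: conn=11 S1=34 S2=-11 S3=19 blocked=[2]
Op 10: conn=30 S1=34 S2=-11 S3=19 blocked=[2]

Answer: S2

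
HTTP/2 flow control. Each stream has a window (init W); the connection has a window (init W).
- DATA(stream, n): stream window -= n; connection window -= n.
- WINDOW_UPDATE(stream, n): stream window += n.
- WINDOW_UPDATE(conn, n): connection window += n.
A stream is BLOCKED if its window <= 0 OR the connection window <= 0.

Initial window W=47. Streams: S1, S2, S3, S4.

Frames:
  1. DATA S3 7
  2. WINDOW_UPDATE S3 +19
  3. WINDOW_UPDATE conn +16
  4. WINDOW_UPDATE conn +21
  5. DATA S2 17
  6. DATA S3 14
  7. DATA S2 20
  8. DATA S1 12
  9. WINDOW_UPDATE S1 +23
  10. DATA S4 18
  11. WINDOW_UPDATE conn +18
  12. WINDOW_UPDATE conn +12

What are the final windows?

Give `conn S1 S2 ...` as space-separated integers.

Op 1: conn=40 S1=47 S2=47 S3=40 S4=47 blocked=[]
Op 2: conn=40 S1=47 S2=47 S3=59 S4=47 blocked=[]
Op 3: conn=56 S1=47 S2=47 S3=59 S4=47 blocked=[]
Op 4: conn=77 S1=47 S2=47 S3=59 S4=47 blocked=[]
Op 5: conn=60 S1=47 S2=30 S3=59 S4=47 blocked=[]
Op 6: conn=46 S1=47 S2=30 S3=45 S4=47 blocked=[]
Op 7: conn=26 S1=47 S2=10 S3=45 S4=47 blocked=[]
Op 8: conn=14 S1=35 S2=10 S3=45 S4=47 blocked=[]
Op 9: conn=14 S1=58 S2=10 S3=45 S4=47 blocked=[]
Op 10: conn=-4 S1=58 S2=10 S3=45 S4=29 blocked=[1, 2, 3, 4]
Op 11: conn=14 S1=58 S2=10 S3=45 S4=29 blocked=[]
Op 12: conn=26 S1=58 S2=10 S3=45 S4=29 blocked=[]

Answer: 26 58 10 45 29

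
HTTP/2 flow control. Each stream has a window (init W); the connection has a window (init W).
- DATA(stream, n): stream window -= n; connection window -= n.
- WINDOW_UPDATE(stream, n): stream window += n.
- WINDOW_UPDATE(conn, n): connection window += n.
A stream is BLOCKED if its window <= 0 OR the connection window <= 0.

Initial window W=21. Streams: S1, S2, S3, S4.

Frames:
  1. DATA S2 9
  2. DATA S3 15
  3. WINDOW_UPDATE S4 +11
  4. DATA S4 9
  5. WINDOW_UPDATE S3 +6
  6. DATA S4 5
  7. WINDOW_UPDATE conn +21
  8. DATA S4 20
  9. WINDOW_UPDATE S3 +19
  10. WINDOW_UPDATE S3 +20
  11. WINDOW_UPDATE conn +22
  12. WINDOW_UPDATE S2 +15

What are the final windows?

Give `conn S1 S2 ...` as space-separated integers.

Op 1: conn=12 S1=21 S2=12 S3=21 S4=21 blocked=[]
Op 2: conn=-3 S1=21 S2=12 S3=6 S4=21 blocked=[1, 2, 3, 4]
Op 3: conn=-3 S1=21 S2=12 S3=6 S4=32 blocked=[1, 2, 3, 4]
Op 4: conn=-12 S1=21 S2=12 S3=6 S4=23 blocked=[1, 2, 3, 4]
Op 5: conn=-12 S1=21 S2=12 S3=12 S4=23 blocked=[1, 2, 3, 4]
Op 6: conn=-17 S1=21 S2=12 S3=12 S4=18 blocked=[1, 2, 3, 4]
Op 7: conn=4 S1=21 S2=12 S3=12 S4=18 blocked=[]
Op 8: conn=-16 S1=21 S2=12 S3=12 S4=-2 blocked=[1, 2, 3, 4]
Op 9: conn=-16 S1=21 S2=12 S3=31 S4=-2 blocked=[1, 2, 3, 4]
Op 10: conn=-16 S1=21 S2=12 S3=51 S4=-2 blocked=[1, 2, 3, 4]
Op 11: conn=6 S1=21 S2=12 S3=51 S4=-2 blocked=[4]
Op 12: conn=6 S1=21 S2=27 S3=51 S4=-2 blocked=[4]

Answer: 6 21 27 51 -2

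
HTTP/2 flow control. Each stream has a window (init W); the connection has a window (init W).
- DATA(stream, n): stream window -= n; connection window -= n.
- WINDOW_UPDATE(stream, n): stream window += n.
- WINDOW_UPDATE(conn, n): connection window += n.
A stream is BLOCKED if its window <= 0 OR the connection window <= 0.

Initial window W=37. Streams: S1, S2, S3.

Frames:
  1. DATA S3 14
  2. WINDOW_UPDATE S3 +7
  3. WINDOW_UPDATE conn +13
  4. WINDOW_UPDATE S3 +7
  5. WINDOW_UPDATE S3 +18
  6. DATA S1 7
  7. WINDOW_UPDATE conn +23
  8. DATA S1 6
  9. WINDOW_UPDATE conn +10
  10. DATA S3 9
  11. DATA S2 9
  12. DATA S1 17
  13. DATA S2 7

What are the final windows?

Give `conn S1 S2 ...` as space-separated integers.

Answer: 14 7 21 46

Derivation:
Op 1: conn=23 S1=37 S2=37 S3=23 blocked=[]
Op 2: conn=23 S1=37 S2=37 S3=30 blocked=[]
Op 3: conn=36 S1=37 S2=37 S3=30 blocked=[]
Op 4: conn=36 S1=37 S2=37 S3=37 blocked=[]
Op 5: conn=36 S1=37 S2=37 S3=55 blocked=[]
Op 6: conn=29 S1=30 S2=37 S3=55 blocked=[]
Op 7: conn=52 S1=30 S2=37 S3=55 blocked=[]
Op 8: conn=46 S1=24 S2=37 S3=55 blocked=[]
Op 9: conn=56 S1=24 S2=37 S3=55 blocked=[]
Op 10: conn=47 S1=24 S2=37 S3=46 blocked=[]
Op 11: conn=38 S1=24 S2=28 S3=46 blocked=[]
Op 12: conn=21 S1=7 S2=28 S3=46 blocked=[]
Op 13: conn=14 S1=7 S2=21 S3=46 blocked=[]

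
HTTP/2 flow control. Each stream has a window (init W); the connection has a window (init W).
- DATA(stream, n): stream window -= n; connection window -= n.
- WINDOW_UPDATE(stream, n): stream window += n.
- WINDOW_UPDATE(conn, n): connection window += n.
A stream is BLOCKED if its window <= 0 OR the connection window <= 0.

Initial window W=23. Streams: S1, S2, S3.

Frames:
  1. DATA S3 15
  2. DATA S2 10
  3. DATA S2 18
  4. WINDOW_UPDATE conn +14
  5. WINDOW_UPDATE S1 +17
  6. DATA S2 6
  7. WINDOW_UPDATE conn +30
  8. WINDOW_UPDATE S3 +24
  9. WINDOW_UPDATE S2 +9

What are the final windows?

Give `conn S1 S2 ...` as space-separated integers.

Answer: 18 40 -2 32

Derivation:
Op 1: conn=8 S1=23 S2=23 S3=8 blocked=[]
Op 2: conn=-2 S1=23 S2=13 S3=8 blocked=[1, 2, 3]
Op 3: conn=-20 S1=23 S2=-5 S3=8 blocked=[1, 2, 3]
Op 4: conn=-6 S1=23 S2=-5 S3=8 blocked=[1, 2, 3]
Op 5: conn=-6 S1=40 S2=-5 S3=8 blocked=[1, 2, 3]
Op 6: conn=-12 S1=40 S2=-11 S3=8 blocked=[1, 2, 3]
Op 7: conn=18 S1=40 S2=-11 S3=8 blocked=[2]
Op 8: conn=18 S1=40 S2=-11 S3=32 blocked=[2]
Op 9: conn=18 S1=40 S2=-2 S3=32 blocked=[2]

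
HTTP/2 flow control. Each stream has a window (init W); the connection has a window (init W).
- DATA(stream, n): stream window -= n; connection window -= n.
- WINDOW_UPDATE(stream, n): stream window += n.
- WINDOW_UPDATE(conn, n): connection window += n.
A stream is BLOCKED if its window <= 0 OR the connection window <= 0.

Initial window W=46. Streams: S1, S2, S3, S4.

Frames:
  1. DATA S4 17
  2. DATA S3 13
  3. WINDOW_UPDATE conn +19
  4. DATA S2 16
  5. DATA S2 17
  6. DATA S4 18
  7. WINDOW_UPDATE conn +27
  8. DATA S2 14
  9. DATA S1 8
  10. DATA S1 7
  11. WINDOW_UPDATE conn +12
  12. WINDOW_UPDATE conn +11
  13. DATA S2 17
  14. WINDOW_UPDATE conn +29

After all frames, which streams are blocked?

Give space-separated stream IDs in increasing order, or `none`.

Op 1: conn=29 S1=46 S2=46 S3=46 S4=29 blocked=[]
Op 2: conn=16 S1=46 S2=46 S3=33 S4=29 blocked=[]
Op 3: conn=35 S1=46 S2=46 S3=33 S4=29 blocked=[]
Op 4: conn=19 S1=46 S2=30 S3=33 S4=29 blocked=[]
Op 5: conn=2 S1=46 S2=13 S3=33 S4=29 blocked=[]
Op 6: conn=-16 S1=46 S2=13 S3=33 S4=11 blocked=[1, 2, 3, 4]
Op 7: conn=11 S1=46 S2=13 S3=33 S4=11 blocked=[]
Op 8: conn=-3 S1=46 S2=-1 S3=33 S4=11 blocked=[1, 2, 3, 4]
Op 9: conn=-11 S1=38 S2=-1 S3=33 S4=11 blocked=[1, 2, 3, 4]
Op 10: conn=-18 S1=31 S2=-1 S3=33 S4=11 blocked=[1, 2, 3, 4]
Op 11: conn=-6 S1=31 S2=-1 S3=33 S4=11 blocked=[1, 2, 3, 4]
Op 12: conn=5 S1=31 S2=-1 S3=33 S4=11 blocked=[2]
Op 13: conn=-12 S1=31 S2=-18 S3=33 S4=11 blocked=[1, 2, 3, 4]
Op 14: conn=17 S1=31 S2=-18 S3=33 S4=11 blocked=[2]

Answer: S2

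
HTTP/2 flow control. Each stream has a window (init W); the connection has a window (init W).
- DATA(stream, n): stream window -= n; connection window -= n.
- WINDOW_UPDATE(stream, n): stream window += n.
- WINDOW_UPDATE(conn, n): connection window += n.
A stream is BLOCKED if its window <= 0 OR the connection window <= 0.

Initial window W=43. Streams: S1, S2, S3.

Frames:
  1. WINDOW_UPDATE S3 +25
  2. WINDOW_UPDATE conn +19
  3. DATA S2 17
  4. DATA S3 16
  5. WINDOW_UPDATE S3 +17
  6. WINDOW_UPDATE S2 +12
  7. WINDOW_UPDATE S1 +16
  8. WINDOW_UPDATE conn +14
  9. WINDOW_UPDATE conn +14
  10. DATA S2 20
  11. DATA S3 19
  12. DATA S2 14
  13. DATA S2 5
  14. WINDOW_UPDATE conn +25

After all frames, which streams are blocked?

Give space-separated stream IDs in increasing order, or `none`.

Answer: S2

Derivation:
Op 1: conn=43 S1=43 S2=43 S3=68 blocked=[]
Op 2: conn=62 S1=43 S2=43 S3=68 blocked=[]
Op 3: conn=45 S1=43 S2=26 S3=68 blocked=[]
Op 4: conn=29 S1=43 S2=26 S3=52 blocked=[]
Op 5: conn=29 S1=43 S2=26 S3=69 blocked=[]
Op 6: conn=29 S1=43 S2=38 S3=69 blocked=[]
Op 7: conn=29 S1=59 S2=38 S3=69 blocked=[]
Op 8: conn=43 S1=59 S2=38 S3=69 blocked=[]
Op 9: conn=57 S1=59 S2=38 S3=69 blocked=[]
Op 10: conn=37 S1=59 S2=18 S3=69 blocked=[]
Op 11: conn=18 S1=59 S2=18 S3=50 blocked=[]
Op 12: conn=4 S1=59 S2=4 S3=50 blocked=[]
Op 13: conn=-1 S1=59 S2=-1 S3=50 blocked=[1, 2, 3]
Op 14: conn=24 S1=59 S2=-1 S3=50 blocked=[2]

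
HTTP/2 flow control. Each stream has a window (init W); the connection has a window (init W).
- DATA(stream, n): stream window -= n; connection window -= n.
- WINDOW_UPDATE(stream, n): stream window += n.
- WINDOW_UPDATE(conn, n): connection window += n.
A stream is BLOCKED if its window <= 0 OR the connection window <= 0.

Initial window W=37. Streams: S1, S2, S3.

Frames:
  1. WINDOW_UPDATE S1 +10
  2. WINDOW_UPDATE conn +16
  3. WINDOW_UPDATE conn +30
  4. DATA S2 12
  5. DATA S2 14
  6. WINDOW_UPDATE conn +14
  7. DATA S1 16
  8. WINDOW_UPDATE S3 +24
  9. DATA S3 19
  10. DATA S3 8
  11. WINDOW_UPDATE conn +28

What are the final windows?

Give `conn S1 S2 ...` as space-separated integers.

Answer: 56 31 11 34

Derivation:
Op 1: conn=37 S1=47 S2=37 S3=37 blocked=[]
Op 2: conn=53 S1=47 S2=37 S3=37 blocked=[]
Op 3: conn=83 S1=47 S2=37 S3=37 blocked=[]
Op 4: conn=71 S1=47 S2=25 S3=37 blocked=[]
Op 5: conn=57 S1=47 S2=11 S3=37 blocked=[]
Op 6: conn=71 S1=47 S2=11 S3=37 blocked=[]
Op 7: conn=55 S1=31 S2=11 S3=37 blocked=[]
Op 8: conn=55 S1=31 S2=11 S3=61 blocked=[]
Op 9: conn=36 S1=31 S2=11 S3=42 blocked=[]
Op 10: conn=28 S1=31 S2=11 S3=34 blocked=[]
Op 11: conn=56 S1=31 S2=11 S3=34 blocked=[]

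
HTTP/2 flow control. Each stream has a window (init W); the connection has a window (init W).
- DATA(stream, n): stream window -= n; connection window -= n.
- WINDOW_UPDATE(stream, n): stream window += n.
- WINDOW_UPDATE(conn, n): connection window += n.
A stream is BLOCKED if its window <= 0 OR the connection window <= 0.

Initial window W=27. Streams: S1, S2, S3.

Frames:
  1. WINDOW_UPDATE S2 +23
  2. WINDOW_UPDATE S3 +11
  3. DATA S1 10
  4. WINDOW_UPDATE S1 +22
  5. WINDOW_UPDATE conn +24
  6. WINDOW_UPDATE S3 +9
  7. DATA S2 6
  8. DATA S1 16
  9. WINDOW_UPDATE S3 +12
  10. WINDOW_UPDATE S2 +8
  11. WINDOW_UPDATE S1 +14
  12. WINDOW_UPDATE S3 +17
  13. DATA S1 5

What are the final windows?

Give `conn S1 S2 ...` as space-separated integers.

Answer: 14 32 52 76

Derivation:
Op 1: conn=27 S1=27 S2=50 S3=27 blocked=[]
Op 2: conn=27 S1=27 S2=50 S3=38 blocked=[]
Op 3: conn=17 S1=17 S2=50 S3=38 blocked=[]
Op 4: conn=17 S1=39 S2=50 S3=38 blocked=[]
Op 5: conn=41 S1=39 S2=50 S3=38 blocked=[]
Op 6: conn=41 S1=39 S2=50 S3=47 blocked=[]
Op 7: conn=35 S1=39 S2=44 S3=47 blocked=[]
Op 8: conn=19 S1=23 S2=44 S3=47 blocked=[]
Op 9: conn=19 S1=23 S2=44 S3=59 blocked=[]
Op 10: conn=19 S1=23 S2=52 S3=59 blocked=[]
Op 11: conn=19 S1=37 S2=52 S3=59 blocked=[]
Op 12: conn=19 S1=37 S2=52 S3=76 blocked=[]
Op 13: conn=14 S1=32 S2=52 S3=76 blocked=[]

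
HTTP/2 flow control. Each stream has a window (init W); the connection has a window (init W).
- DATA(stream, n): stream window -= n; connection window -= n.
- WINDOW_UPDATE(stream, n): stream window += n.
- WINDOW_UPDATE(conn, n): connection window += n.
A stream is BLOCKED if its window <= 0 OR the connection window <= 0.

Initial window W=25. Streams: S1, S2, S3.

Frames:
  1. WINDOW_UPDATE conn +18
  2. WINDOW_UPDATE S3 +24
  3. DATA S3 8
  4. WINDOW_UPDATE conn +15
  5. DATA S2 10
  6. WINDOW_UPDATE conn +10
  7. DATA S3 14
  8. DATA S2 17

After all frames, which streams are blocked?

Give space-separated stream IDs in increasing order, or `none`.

Answer: S2

Derivation:
Op 1: conn=43 S1=25 S2=25 S3=25 blocked=[]
Op 2: conn=43 S1=25 S2=25 S3=49 blocked=[]
Op 3: conn=35 S1=25 S2=25 S3=41 blocked=[]
Op 4: conn=50 S1=25 S2=25 S3=41 blocked=[]
Op 5: conn=40 S1=25 S2=15 S3=41 blocked=[]
Op 6: conn=50 S1=25 S2=15 S3=41 blocked=[]
Op 7: conn=36 S1=25 S2=15 S3=27 blocked=[]
Op 8: conn=19 S1=25 S2=-2 S3=27 blocked=[2]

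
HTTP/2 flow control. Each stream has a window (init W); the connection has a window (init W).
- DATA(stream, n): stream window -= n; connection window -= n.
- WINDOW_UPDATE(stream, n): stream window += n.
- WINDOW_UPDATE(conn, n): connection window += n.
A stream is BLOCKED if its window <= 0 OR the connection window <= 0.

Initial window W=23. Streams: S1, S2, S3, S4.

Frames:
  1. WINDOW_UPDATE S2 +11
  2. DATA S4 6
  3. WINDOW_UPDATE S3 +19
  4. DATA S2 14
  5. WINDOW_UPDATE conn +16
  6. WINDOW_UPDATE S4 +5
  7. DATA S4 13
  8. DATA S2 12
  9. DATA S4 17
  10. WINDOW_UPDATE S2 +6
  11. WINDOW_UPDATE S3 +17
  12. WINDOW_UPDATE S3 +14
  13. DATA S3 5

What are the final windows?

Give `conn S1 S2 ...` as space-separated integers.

Answer: -28 23 14 68 -8

Derivation:
Op 1: conn=23 S1=23 S2=34 S3=23 S4=23 blocked=[]
Op 2: conn=17 S1=23 S2=34 S3=23 S4=17 blocked=[]
Op 3: conn=17 S1=23 S2=34 S3=42 S4=17 blocked=[]
Op 4: conn=3 S1=23 S2=20 S3=42 S4=17 blocked=[]
Op 5: conn=19 S1=23 S2=20 S3=42 S4=17 blocked=[]
Op 6: conn=19 S1=23 S2=20 S3=42 S4=22 blocked=[]
Op 7: conn=6 S1=23 S2=20 S3=42 S4=9 blocked=[]
Op 8: conn=-6 S1=23 S2=8 S3=42 S4=9 blocked=[1, 2, 3, 4]
Op 9: conn=-23 S1=23 S2=8 S3=42 S4=-8 blocked=[1, 2, 3, 4]
Op 10: conn=-23 S1=23 S2=14 S3=42 S4=-8 blocked=[1, 2, 3, 4]
Op 11: conn=-23 S1=23 S2=14 S3=59 S4=-8 blocked=[1, 2, 3, 4]
Op 12: conn=-23 S1=23 S2=14 S3=73 S4=-8 blocked=[1, 2, 3, 4]
Op 13: conn=-28 S1=23 S2=14 S3=68 S4=-8 blocked=[1, 2, 3, 4]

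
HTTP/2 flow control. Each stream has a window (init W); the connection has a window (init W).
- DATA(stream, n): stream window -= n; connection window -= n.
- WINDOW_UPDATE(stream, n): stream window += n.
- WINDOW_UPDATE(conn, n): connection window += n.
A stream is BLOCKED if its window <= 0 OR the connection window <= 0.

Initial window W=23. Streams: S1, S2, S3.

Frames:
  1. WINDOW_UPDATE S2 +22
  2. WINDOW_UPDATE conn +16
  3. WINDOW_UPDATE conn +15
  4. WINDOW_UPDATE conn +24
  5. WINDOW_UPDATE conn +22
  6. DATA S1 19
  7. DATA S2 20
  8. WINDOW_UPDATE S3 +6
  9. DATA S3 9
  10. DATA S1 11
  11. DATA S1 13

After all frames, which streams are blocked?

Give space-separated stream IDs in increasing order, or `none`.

Op 1: conn=23 S1=23 S2=45 S3=23 blocked=[]
Op 2: conn=39 S1=23 S2=45 S3=23 blocked=[]
Op 3: conn=54 S1=23 S2=45 S3=23 blocked=[]
Op 4: conn=78 S1=23 S2=45 S3=23 blocked=[]
Op 5: conn=100 S1=23 S2=45 S3=23 blocked=[]
Op 6: conn=81 S1=4 S2=45 S3=23 blocked=[]
Op 7: conn=61 S1=4 S2=25 S3=23 blocked=[]
Op 8: conn=61 S1=4 S2=25 S3=29 blocked=[]
Op 9: conn=52 S1=4 S2=25 S3=20 blocked=[]
Op 10: conn=41 S1=-7 S2=25 S3=20 blocked=[1]
Op 11: conn=28 S1=-20 S2=25 S3=20 blocked=[1]

Answer: S1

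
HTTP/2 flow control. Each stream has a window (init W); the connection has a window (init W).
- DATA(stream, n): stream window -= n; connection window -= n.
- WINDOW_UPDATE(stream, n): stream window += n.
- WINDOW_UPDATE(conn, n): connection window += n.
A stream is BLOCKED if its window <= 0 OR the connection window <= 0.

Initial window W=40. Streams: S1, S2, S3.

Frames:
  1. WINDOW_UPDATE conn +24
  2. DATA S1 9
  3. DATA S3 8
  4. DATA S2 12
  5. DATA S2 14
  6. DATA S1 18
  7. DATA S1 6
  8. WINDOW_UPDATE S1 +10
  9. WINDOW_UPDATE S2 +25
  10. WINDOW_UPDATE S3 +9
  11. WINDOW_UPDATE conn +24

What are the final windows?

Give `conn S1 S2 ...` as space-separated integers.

Answer: 21 17 39 41

Derivation:
Op 1: conn=64 S1=40 S2=40 S3=40 blocked=[]
Op 2: conn=55 S1=31 S2=40 S3=40 blocked=[]
Op 3: conn=47 S1=31 S2=40 S3=32 blocked=[]
Op 4: conn=35 S1=31 S2=28 S3=32 blocked=[]
Op 5: conn=21 S1=31 S2=14 S3=32 blocked=[]
Op 6: conn=3 S1=13 S2=14 S3=32 blocked=[]
Op 7: conn=-3 S1=7 S2=14 S3=32 blocked=[1, 2, 3]
Op 8: conn=-3 S1=17 S2=14 S3=32 blocked=[1, 2, 3]
Op 9: conn=-3 S1=17 S2=39 S3=32 blocked=[1, 2, 3]
Op 10: conn=-3 S1=17 S2=39 S3=41 blocked=[1, 2, 3]
Op 11: conn=21 S1=17 S2=39 S3=41 blocked=[]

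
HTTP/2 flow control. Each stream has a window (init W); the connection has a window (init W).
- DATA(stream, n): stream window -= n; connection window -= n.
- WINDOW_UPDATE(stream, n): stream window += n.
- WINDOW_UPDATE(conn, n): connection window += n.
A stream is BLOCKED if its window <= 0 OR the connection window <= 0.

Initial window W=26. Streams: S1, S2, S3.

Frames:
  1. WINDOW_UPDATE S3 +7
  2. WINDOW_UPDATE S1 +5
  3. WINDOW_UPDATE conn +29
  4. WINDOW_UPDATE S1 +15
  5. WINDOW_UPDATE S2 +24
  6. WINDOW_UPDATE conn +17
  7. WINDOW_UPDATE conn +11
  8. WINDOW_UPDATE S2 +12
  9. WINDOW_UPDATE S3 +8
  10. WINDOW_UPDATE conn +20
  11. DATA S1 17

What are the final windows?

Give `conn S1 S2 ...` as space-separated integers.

Answer: 86 29 62 41

Derivation:
Op 1: conn=26 S1=26 S2=26 S3=33 blocked=[]
Op 2: conn=26 S1=31 S2=26 S3=33 blocked=[]
Op 3: conn=55 S1=31 S2=26 S3=33 blocked=[]
Op 4: conn=55 S1=46 S2=26 S3=33 blocked=[]
Op 5: conn=55 S1=46 S2=50 S3=33 blocked=[]
Op 6: conn=72 S1=46 S2=50 S3=33 blocked=[]
Op 7: conn=83 S1=46 S2=50 S3=33 blocked=[]
Op 8: conn=83 S1=46 S2=62 S3=33 blocked=[]
Op 9: conn=83 S1=46 S2=62 S3=41 blocked=[]
Op 10: conn=103 S1=46 S2=62 S3=41 blocked=[]
Op 11: conn=86 S1=29 S2=62 S3=41 blocked=[]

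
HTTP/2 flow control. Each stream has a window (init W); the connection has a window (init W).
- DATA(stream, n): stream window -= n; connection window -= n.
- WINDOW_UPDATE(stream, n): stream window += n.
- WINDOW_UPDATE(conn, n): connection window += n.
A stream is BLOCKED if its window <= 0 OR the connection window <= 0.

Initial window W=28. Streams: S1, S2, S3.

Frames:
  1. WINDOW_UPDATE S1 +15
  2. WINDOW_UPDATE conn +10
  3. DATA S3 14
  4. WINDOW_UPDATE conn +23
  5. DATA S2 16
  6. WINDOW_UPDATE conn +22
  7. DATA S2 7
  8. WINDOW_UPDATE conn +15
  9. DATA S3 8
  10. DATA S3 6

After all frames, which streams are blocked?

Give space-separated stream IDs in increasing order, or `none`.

Answer: S3

Derivation:
Op 1: conn=28 S1=43 S2=28 S3=28 blocked=[]
Op 2: conn=38 S1=43 S2=28 S3=28 blocked=[]
Op 3: conn=24 S1=43 S2=28 S3=14 blocked=[]
Op 4: conn=47 S1=43 S2=28 S3=14 blocked=[]
Op 5: conn=31 S1=43 S2=12 S3=14 blocked=[]
Op 6: conn=53 S1=43 S2=12 S3=14 blocked=[]
Op 7: conn=46 S1=43 S2=5 S3=14 blocked=[]
Op 8: conn=61 S1=43 S2=5 S3=14 blocked=[]
Op 9: conn=53 S1=43 S2=5 S3=6 blocked=[]
Op 10: conn=47 S1=43 S2=5 S3=0 blocked=[3]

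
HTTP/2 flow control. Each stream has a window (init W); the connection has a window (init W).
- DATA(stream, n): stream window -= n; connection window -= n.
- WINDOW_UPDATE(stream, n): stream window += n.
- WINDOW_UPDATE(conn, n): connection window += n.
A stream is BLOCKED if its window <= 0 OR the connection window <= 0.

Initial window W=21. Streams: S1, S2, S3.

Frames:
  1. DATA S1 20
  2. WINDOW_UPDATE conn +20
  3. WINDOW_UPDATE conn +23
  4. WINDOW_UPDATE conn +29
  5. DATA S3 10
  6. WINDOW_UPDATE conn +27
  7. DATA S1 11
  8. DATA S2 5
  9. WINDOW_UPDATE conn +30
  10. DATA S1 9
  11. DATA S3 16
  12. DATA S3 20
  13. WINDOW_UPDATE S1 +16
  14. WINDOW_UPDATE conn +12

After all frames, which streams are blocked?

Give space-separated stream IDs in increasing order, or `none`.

Op 1: conn=1 S1=1 S2=21 S3=21 blocked=[]
Op 2: conn=21 S1=1 S2=21 S3=21 blocked=[]
Op 3: conn=44 S1=1 S2=21 S3=21 blocked=[]
Op 4: conn=73 S1=1 S2=21 S3=21 blocked=[]
Op 5: conn=63 S1=1 S2=21 S3=11 blocked=[]
Op 6: conn=90 S1=1 S2=21 S3=11 blocked=[]
Op 7: conn=79 S1=-10 S2=21 S3=11 blocked=[1]
Op 8: conn=74 S1=-10 S2=16 S3=11 blocked=[1]
Op 9: conn=104 S1=-10 S2=16 S3=11 blocked=[1]
Op 10: conn=95 S1=-19 S2=16 S3=11 blocked=[1]
Op 11: conn=79 S1=-19 S2=16 S3=-5 blocked=[1, 3]
Op 12: conn=59 S1=-19 S2=16 S3=-25 blocked=[1, 3]
Op 13: conn=59 S1=-3 S2=16 S3=-25 blocked=[1, 3]
Op 14: conn=71 S1=-3 S2=16 S3=-25 blocked=[1, 3]

Answer: S1 S3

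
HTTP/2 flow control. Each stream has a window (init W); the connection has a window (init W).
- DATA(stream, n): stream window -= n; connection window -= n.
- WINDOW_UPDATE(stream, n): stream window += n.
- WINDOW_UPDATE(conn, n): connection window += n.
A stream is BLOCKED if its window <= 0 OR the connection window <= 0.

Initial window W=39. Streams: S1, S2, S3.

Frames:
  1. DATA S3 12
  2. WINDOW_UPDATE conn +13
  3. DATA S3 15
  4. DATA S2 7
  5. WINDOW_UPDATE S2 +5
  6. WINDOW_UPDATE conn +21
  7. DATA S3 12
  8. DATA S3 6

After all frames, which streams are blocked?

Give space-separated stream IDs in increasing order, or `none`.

Op 1: conn=27 S1=39 S2=39 S3=27 blocked=[]
Op 2: conn=40 S1=39 S2=39 S3=27 blocked=[]
Op 3: conn=25 S1=39 S2=39 S3=12 blocked=[]
Op 4: conn=18 S1=39 S2=32 S3=12 blocked=[]
Op 5: conn=18 S1=39 S2=37 S3=12 blocked=[]
Op 6: conn=39 S1=39 S2=37 S3=12 blocked=[]
Op 7: conn=27 S1=39 S2=37 S3=0 blocked=[3]
Op 8: conn=21 S1=39 S2=37 S3=-6 blocked=[3]

Answer: S3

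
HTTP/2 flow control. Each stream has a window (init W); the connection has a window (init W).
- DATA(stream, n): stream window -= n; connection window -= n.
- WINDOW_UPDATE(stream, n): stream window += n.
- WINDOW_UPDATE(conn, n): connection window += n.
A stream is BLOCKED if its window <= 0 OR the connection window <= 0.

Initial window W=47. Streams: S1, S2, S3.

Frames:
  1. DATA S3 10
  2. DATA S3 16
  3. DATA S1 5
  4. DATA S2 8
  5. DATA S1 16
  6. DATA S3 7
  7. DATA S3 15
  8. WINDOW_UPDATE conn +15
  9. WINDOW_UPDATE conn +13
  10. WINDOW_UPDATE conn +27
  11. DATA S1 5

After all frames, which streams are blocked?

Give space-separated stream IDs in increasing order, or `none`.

Answer: S3

Derivation:
Op 1: conn=37 S1=47 S2=47 S3=37 blocked=[]
Op 2: conn=21 S1=47 S2=47 S3=21 blocked=[]
Op 3: conn=16 S1=42 S2=47 S3=21 blocked=[]
Op 4: conn=8 S1=42 S2=39 S3=21 blocked=[]
Op 5: conn=-8 S1=26 S2=39 S3=21 blocked=[1, 2, 3]
Op 6: conn=-15 S1=26 S2=39 S3=14 blocked=[1, 2, 3]
Op 7: conn=-30 S1=26 S2=39 S3=-1 blocked=[1, 2, 3]
Op 8: conn=-15 S1=26 S2=39 S3=-1 blocked=[1, 2, 3]
Op 9: conn=-2 S1=26 S2=39 S3=-1 blocked=[1, 2, 3]
Op 10: conn=25 S1=26 S2=39 S3=-1 blocked=[3]
Op 11: conn=20 S1=21 S2=39 S3=-1 blocked=[3]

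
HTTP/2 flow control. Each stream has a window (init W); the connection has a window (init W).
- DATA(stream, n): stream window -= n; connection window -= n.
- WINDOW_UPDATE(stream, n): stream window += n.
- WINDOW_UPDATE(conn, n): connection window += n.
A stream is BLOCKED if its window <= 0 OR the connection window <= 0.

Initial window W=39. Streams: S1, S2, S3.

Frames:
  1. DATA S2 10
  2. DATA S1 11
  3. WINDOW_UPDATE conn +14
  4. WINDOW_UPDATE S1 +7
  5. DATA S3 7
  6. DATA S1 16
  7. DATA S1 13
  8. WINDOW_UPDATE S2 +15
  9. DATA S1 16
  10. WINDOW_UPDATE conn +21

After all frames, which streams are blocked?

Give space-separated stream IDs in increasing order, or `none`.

Op 1: conn=29 S1=39 S2=29 S3=39 blocked=[]
Op 2: conn=18 S1=28 S2=29 S3=39 blocked=[]
Op 3: conn=32 S1=28 S2=29 S3=39 blocked=[]
Op 4: conn=32 S1=35 S2=29 S3=39 blocked=[]
Op 5: conn=25 S1=35 S2=29 S3=32 blocked=[]
Op 6: conn=9 S1=19 S2=29 S3=32 blocked=[]
Op 7: conn=-4 S1=6 S2=29 S3=32 blocked=[1, 2, 3]
Op 8: conn=-4 S1=6 S2=44 S3=32 blocked=[1, 2, 3]
Op 9: conn=-20 S1=-10 S2=44 S3=32 blocked=[1, 2, 3]
Op 10: conn=1 S1=-10 S2=44 S3=32 blocked=[1]

Answer: S1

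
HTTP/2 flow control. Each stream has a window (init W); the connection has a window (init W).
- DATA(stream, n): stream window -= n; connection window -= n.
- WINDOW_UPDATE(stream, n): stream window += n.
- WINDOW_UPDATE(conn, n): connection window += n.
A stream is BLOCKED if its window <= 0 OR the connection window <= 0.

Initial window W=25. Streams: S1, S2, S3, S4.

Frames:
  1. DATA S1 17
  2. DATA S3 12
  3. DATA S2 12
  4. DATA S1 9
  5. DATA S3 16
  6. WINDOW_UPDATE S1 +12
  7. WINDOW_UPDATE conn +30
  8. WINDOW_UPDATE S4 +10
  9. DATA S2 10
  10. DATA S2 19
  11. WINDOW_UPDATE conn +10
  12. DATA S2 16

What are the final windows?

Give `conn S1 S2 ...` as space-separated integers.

Answer: -46 11 -32 -3 35

Derivation:
Op 1: conn=8 S1=8 S2=25 S3=25 S4=25 blocked=[]
Op 2: conn=-4 S1=8 S2=25 S3=13 S4=25 blocked=[1, 2, 3, 4]
Op 3: conn=-16 S1=8 S2=13 S3=13 S4=25 blocked=[1, 2, 3, 4]
Op 4: conn=-25 S1=-1 S2=13 S3=13 S4=25 blocked=[1, 2, 3, 4]
Op 5: conn=-41 S1=-1 S2=13 S3=-3 S4=25 blocked=[1, 2, 3, 4]
Op 6: conn=-41 S1=11 S2=13 S3=-3 S4=25 blocked=[1, 2, 3, 4]
Op 7: conn=-11 S1=11 S2=13 S3=-3 S4=25 blocked=[1, 2, 3, 4]
Op 8: conn=-11 S1=11 S2=13 S3=-3 S4=35 blocked=[1, 2, 3, 4]
Op 9: conn=-21 S1=11 S2=3 S3=-3 S4=35 blocked=[1, 2, 3, 4]
Op 10: conn=-40 S1=11 S2=-16 S3=-3 S4=35 blocked=[1, 2, 3, 4]
Op 11: conn=-30 S1=11 S2=-16 S3=-3 S4=35 blocked=[1, 2, 3, 4]
Op 12: conn=-46 S1=11 S2=-32 S3=-3 S4=35 blocked=[1, 2, 3, 4]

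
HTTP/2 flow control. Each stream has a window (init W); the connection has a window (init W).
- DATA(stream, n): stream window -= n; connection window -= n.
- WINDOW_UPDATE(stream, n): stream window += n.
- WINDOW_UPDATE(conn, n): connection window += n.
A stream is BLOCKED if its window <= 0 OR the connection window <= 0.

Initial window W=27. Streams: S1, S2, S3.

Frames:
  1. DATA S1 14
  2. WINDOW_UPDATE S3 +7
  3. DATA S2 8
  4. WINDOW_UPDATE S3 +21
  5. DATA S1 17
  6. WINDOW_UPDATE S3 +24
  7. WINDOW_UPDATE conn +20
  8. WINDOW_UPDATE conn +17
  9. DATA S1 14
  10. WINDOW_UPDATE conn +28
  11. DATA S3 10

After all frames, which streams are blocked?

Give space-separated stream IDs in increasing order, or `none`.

Answer: S1

Derivation:
Op 1: conn=13 S1=13 S2=27 S3=27 blocked=[]
Op 2: conn=13 S1=13 S2=27 S3=34 blocked=[]
Op 3: conn=5 S1=13 S2=19 S3=34 blocked=[]
Op 4: conn=5 S1=13 S2=19 S3=55 blocked=[]
Op 5: conn=-12 S1=-4 S2=19 S3=55 blocked=[1, 2, 3]
Op 6: conn=-12 S1=-4 S2=19 S3=79 blocked=[1, 2, 3]
Op 7: conn=8 S1=-4 S2=19 S3=79 blocked=[1]
Op 8: conn=25 S1=-4 S2=19 S3=79 blocked=[1]
Op 9: conn=11 S1=-18 S2=19 S3=79 blocked=[1]
Op 10: conn=39 S1=-18 S2=19 S3=79 blocked=[1]
Op 11: conn=29 S1=-18 S2=19 S3=69 blocked=[1]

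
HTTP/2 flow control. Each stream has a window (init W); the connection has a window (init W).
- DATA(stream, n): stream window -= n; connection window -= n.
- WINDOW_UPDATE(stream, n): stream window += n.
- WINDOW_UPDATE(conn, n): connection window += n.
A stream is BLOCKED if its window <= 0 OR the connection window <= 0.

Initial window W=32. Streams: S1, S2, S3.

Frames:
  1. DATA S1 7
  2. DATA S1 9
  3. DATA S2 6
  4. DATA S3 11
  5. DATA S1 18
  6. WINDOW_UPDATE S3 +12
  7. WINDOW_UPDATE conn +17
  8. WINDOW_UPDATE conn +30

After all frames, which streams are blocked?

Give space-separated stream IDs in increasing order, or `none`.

Op 1: conn=25 S1=25 S2=32 S3=32 blocked=[]
Op 2: conn=16 S1=16 S2=32 S3=32 blocked=[]
Op 3: conn=10 S1=16 S2=26 S3=32 blocked=[]
Op 4: conn=-1 S1=16 S2=26 S3=21 blocked=[1, 2, 3]
Op 5: conn=-19 S1=-2 S2=26 S3=21 blocked=[1, 2, 3]
Op 6: conn=-19 S1=-2 S2=26 S3=33 blocked=[1, 2, 3]
Op 7: conn=-2 S1=-2 S2=26 S3=33 blocked=[1, 2, 3]
Op 8: conn=28 S1=-2 S2=26 S3=33 blocked=[1]

Answer: S1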